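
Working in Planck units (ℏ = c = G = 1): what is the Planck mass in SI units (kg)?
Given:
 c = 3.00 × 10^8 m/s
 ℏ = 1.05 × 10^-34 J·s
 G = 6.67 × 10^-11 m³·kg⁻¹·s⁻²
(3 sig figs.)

The unique combination of the constants set to 1 with dimensions of mass is m_P = √(ℏc/G).
  = √(4.72 × 10^-16)
  = 2.17 × 10^-8 kg

2.17 × 10^-8 kg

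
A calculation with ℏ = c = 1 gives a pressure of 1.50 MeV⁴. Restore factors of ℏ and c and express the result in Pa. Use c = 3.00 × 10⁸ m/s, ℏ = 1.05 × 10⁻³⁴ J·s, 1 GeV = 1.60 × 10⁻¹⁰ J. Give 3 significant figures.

Pressure is [E]/[L]³ = [E]⁴/(ℏc)³.
1 GeV⁴ → 1/(ℏc)³ × (1 GeV in J)⁴ = 2.10 × 10³⁷ Pa.
Convert the energy scale: 1.50 MeV⁴ = 1.50 × 10⁻¹² GeV⁴.
Result: 1.50 × 10⁻¹² × 2.10 × 10³⁷ = 3.15 × 10²⁵ Pa.

3.15 × 10²⁵ Pa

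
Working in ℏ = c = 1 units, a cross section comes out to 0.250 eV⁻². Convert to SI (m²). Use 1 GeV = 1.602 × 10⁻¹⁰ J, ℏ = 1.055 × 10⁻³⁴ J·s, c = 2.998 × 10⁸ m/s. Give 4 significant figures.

Area is [L]² = [E]⁻²·(ℏc)²; restore (ℏc)².
1 GeV⁻² → (ℏc)² × (1 GeV in J)⁻² = 3.898 × 10⁻³² m².
Convert the energy scale: 0.250 eV⁻² = 2.50 × 10¹⁷ GeV⁻².
Result: 2.50 × 10¹⁷ × 3.898 × 10⁻³² = 9.745 × 10⁻¹⁵ m².

9.745 × 10⁻¹⁵ m²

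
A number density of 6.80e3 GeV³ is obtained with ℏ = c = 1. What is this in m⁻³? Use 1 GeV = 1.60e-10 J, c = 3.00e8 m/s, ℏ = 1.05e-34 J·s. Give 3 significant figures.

Number density is [L]⁻³ = [E]³/(ℏc)³.
1 GeV³ → 1/(ℏc)³ × (1 GeV in J)³ = 1.31e47 m⁻³.
Result: 6.80e3 × 1.31e47 = 8.91e50 m⁻³.

8.91e50 m⁻³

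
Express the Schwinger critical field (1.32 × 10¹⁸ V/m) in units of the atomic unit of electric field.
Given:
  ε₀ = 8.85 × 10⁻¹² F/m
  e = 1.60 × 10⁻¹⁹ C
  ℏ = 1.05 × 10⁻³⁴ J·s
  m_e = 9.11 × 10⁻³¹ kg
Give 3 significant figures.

atomic unit of electric field: E_au = E_h/(e a₀) = m_e²e⁵/((4πε₀)³ℏ⁴) = 5.20 × 10¹¹ V/m.
1.32 × 10¹⁸ / 5.20 × 10¹¹ = 2.54 × 10⁶

2.54 × 10⁶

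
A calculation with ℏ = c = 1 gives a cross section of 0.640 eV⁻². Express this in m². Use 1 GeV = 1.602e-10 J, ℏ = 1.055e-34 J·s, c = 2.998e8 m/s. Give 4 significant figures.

2.495e-14 m²

Area is [L]² = [E]⁻²·(ℏc)²; restore (ℏc)².
1 GeV⁻² → (ℏc)² × (1 GeV in J)⁻² = 3.898e-32 m².
Convert the energy scale: 0.640 eV⁻² = 6.40e17 GeV⁻².
Result: 6.40e17 × 3.898e-32 = 2.495e-14 m².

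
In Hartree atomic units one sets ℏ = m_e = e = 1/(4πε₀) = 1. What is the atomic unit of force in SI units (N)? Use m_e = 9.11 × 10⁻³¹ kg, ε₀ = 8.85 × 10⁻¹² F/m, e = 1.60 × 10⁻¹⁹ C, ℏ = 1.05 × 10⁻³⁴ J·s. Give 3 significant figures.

8.33 × 10⁻⁸ N

F_au = E_h/a₀ = m_e²e⁶/((4πε₀)³ℏ⁴)
E_h = 4.38 × 10⁻¹⁸ J
a₀ = 5.26 × 10⁻¹¹ m
E_h/a₀ = 8.33 × 10⁻⁸ N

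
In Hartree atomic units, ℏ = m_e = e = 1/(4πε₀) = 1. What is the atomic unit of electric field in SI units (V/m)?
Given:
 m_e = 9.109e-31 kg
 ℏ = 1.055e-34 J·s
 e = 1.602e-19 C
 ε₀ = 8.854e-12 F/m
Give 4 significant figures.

5.131e11 V/m

The unique combination of the constants set to 1 with dimensions of electric field is E_au = E_h/(e a₀) = m_e²e⁵/((4πε₀)³ℏ⁴).
E_h = 4.354e-18 J
a₀ = 5.297e-11 m
E_h/(e·a₀) = 5.131e11 V/m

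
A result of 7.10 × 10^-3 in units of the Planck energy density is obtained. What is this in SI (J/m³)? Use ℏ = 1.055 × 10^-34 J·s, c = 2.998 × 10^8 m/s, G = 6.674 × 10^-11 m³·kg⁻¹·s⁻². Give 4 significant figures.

3.289 × 10^111 J/m³

One Planck energy density: u_P = c⁷/(ℏG²) = 4.632 × 10^113 J/m³.
7.10 × 10^-3 × 4.632 × 10^113 J/m³ = 3.289 × 10^111 J/m³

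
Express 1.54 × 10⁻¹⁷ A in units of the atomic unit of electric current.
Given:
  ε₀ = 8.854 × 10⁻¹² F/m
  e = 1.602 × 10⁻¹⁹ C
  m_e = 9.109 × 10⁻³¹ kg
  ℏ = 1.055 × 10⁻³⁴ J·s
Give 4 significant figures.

atomic unit of electric current: I_au = e E_h/ℏ = m_e e⁵/((4πε₀)²ℏ³) = 6.612 × 10⁻³ A.
1.54 × 10⁻¹⁷ / 6.612 × 10⁻³ = 2.329 × 10⁻¹⁵

2.329 × 10⁻¹⁵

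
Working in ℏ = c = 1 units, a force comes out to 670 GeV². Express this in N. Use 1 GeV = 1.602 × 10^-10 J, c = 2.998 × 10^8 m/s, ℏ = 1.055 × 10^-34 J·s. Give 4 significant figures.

Force is [E]/[L] = [E]²/(ℏc); restore (ℏc)⁻¹.
1 GeV² → 1/(ℏc) × (1 GeV in J)² = 8.114 × 10^5 N.
Result: 670 × 8.114 × 10^5 = 5.436 × 10^8 N.

5.436 × 10^8 N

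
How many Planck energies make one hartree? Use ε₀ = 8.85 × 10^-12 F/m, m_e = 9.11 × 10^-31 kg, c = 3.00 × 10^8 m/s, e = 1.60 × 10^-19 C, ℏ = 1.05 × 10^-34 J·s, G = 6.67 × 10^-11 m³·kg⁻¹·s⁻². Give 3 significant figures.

2.24 × 10^-27

hartree: E_h = m_e e⁴/(4πε₀ℏ)² = 4.38 × 10^-18 J
Planck energy: E_P = √(ℏc⁵/G) = 1.96 × 10^9 J
ratio = 4.38 × 10^-18 / 1.96 × 10^9 = 2.24 × 10^-27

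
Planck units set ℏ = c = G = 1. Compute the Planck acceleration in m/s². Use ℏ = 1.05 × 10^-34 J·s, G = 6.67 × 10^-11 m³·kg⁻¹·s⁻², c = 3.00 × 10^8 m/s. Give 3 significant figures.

From ℏ = c = G = 1 the acceleration scale is a_P = √(c⁷/(ℏG)).
  = √(3.12 × 10^103)
  = 5.59 × 10^51 m/s²

5.59 × 10^51 m/s²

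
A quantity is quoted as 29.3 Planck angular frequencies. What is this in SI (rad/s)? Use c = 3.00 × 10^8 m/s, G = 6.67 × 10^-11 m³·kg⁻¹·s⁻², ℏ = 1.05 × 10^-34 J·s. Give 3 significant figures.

5.46 × 10^44 rad/s

One Planck angular frequency: ω_P = √(c⁵/(ℏG)) = 1.86 × 10^43 rad/s.
29.3 × 1.86 × 10^43 rad/s = 5.46 × 10^44 rad/s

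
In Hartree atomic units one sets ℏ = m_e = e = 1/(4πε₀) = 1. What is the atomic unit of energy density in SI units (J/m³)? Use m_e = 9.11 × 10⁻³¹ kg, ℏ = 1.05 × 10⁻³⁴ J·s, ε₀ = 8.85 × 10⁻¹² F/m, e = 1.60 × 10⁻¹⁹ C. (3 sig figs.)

3.01 × 10¹³ J/m³

u_au = E_h/a₀³ = m_e⁴e¹⁰/((4πε₀)⁵ℏ⁸)
E_h = 4.38 × 10⁻¹⁸ J
a₀ = 5.26 × 10⁻¹¹ m
E_h/a₀³ = 3.01 × 10¹³ J/m³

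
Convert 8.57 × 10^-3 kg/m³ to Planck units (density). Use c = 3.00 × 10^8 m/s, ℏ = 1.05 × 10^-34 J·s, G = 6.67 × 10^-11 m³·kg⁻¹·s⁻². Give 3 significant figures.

1.65 × 10^-99

Planck density: ρ_P = c⁵/(ℏG²) = 5.20 × 10^96 kg/m³.
8.57 × 10^-3 / 5.20 × 10^96 = 1.65 × 10^-99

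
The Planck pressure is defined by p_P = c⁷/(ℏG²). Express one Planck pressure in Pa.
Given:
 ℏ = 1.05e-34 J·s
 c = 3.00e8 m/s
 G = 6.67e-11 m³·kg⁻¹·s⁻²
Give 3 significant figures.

p_P = c⁷/(ℏG²)
  = 2.19e59 / 4.67e-55
  = 4.68e113 Pa

4.68e113 Pa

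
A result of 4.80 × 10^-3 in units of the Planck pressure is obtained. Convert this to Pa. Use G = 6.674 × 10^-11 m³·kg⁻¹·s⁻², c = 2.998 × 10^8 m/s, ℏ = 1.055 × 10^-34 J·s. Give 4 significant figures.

2.224 × 10^111 Pa

One Planck pressure: p_P = c⁷/(ℏG²) = 4.632 × 10^113 Pa.
4.80 × 10^-3 × 4.632 × 10^113 Pa = 2.224 × 10^111 Pa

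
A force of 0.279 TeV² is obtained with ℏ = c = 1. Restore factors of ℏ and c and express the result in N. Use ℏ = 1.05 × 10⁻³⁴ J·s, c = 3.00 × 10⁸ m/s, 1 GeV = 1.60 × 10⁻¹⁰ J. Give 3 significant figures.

Force is [E]/[L] = [E]²/(ℏc); restore (ℏc)⁻¹.
1 GeV² → 1/(ℏc) × (1 GeV in J)² = 8.13 × 10⁵ N.
Convert the energy scale: 0.279 TeV² = 2.79 × 10⁵ GeV².
Result: 2.79 × 10⁵ × 8.13 × 10⁵ = 2.27 × 10¹¹ N.

2.27 × 10¹¹ N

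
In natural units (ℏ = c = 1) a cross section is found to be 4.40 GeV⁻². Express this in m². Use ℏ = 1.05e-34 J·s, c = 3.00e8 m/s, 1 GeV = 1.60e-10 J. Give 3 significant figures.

1.71e-31 m²

Area is [L]² = [E]⁻²·(ℏc)²; restore (ℏc)².
1 GeV⁻² → (ℏc)² × (1 GeV in J)⁻² = 3.88e-32 m².
Result: 4.40 × 3.88e-32 = 1.71e-31 m².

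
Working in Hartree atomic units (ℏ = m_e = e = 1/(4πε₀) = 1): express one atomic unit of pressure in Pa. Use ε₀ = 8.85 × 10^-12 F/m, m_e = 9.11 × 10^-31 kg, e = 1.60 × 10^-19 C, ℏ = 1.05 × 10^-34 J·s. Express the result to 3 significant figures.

3.01 × 10^13 Pa

From ℏ = m_e = e = 1/(4πε₀) = 1 the pressure scale is P_au = E_h/a₀³ = m_e⁴e¹⁰/((4πε₀)⁵ℏ⁸).
E_h = 4.38 × 10^-18 J
a₀ = 5.26 × 10^-11 m
E_h/a₀³ = 3.01 × 10^13 Pa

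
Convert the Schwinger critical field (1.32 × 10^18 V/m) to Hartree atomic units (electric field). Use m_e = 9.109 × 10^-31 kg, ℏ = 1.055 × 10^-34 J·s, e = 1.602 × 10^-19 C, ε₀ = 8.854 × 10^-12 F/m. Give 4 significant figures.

atomic unit of electric field: E_au = E_h/(e a₀) = m_e²e⁵/((4πε₀)³ℏ⁴) = 5.131 × 10^11 V/m.
1.32 × 10^18 / 5.131 × 10^11 = 2.573 × 10^6

2.573 × 10^6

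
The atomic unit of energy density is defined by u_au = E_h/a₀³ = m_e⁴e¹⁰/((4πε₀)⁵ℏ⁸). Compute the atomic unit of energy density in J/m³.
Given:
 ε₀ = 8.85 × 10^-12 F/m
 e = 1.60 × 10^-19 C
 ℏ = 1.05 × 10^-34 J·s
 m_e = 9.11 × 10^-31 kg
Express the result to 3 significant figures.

u_au = E_h/a₀³ = m_e⁴e¹⁰/((4πε₀)⁵ℏ⁸)
E_h = 4.38 × 10^-18 J
a₀ = 5.26 × 10^-11 m
E_h/a₀³ = 3.01 × 10^13 J/m³

3.01 × 10^13 J/m³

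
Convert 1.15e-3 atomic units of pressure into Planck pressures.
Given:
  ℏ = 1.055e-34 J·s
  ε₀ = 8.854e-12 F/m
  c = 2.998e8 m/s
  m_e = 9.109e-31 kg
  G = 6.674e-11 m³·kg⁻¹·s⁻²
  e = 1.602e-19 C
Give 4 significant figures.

7.272e-104

atomic unit of pressure: P_au = E_h/a₀³ = m_e⁴e¹⁰/((4πε₀)⁵ℏ⁸) = 2.929e13 Pa
Planck pressure: p_P = c⁷/(ℏG²) = 4.632e113 Pa
1.15e-3 × 2.929e13 / 4.632e113 = 7.272e-104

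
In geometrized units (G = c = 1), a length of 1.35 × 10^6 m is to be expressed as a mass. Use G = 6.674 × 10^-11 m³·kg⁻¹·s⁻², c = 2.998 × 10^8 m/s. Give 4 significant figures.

Length → mass via c²/G.
1.35 × 10^6 m × (c²/G) = 1.818 × 10^33 kg

1.818 × 10^33 kg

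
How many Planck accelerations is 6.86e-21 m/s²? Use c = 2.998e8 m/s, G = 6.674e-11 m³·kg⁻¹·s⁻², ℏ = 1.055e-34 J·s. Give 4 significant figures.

1.234e-72

Planck acceleration: a_P = √(c⁷/(ℏG)) = 5.560e51 m/s².
6.86e-21 / 5.560e51 = 1.234e-72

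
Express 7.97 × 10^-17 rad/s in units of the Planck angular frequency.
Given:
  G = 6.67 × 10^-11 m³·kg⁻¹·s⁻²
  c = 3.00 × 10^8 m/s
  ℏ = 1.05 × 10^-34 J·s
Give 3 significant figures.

Planck angular frequency: ω_P = √(c⁵/(ℏG)) = 1.86 × 10^43 rad/s.
7.97 × 10^-17 / 1.86 × 10^43 = 4.28 × 10^-60

4.28 × 10^-60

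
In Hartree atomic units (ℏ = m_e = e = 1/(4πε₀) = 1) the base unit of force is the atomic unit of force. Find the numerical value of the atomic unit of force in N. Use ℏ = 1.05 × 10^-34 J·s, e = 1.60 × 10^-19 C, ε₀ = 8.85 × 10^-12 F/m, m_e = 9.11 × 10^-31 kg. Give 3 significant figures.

8.33 × 10^-8 N

F_au = E_h/a₀ = m_e²e⁶/((4πε₀)³ℏ⁴)
E_h = 4.38 × 10^-18 J
a₀ = 5.26 × 10^-11 m
E_h/a₀ = 8.33 × 10^-8 N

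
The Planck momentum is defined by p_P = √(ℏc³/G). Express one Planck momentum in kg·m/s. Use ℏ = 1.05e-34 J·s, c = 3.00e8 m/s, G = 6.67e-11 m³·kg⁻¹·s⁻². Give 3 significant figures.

p_P = √(ℏc³/G)
  = √(42.5)
  = 6.52 kg·m/s

6.52 kg·m/s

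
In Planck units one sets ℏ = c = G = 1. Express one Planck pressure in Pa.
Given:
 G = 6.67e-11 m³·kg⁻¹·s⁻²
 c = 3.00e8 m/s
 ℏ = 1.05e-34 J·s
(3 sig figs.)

p_P = c⁷/(ℏG²)
  = 2.19e59 / 4.67e-55
  = 4.68e113 Pa

4.68e113 Pa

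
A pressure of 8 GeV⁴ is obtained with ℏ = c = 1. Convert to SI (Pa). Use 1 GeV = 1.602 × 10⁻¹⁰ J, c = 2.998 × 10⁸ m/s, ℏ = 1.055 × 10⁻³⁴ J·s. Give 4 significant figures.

Pressure is [E]/[L]³ = [E]⁴/(ℏc)³.
1 GeV⁴ → 1/(ℏc)³ × (1 GeV in J)⁴ = 2.082 × 10³⁷ Pa.
Result: 8 × 2.082 × 10³⁷ = 1.665 × 10³⁸ Pa.

1.665 × 10³⁸ Pa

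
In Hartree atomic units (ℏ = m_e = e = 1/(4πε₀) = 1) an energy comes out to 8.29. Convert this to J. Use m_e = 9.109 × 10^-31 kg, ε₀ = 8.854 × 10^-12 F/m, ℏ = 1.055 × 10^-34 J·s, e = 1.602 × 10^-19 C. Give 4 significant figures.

One hartree: E_h = m_e e⁴/(4πε₀ℏ)² = 4.354 × 10^-18 J.
8.29 × 4.354 × 10^-18 J = 3.610 × 10^-17 J

3.610 × 10^-17 J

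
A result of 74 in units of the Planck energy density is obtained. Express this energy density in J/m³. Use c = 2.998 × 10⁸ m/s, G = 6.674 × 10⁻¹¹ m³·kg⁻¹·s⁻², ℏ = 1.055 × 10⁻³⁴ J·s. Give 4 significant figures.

One Planck energy density: u_P = c⁷/(ℏG²) = 4.632 × 10¹¹³ J/m³.
74 × 4.632 × 10¹¹³ J/m³ = 3.428 × 10¹¹⁵ J/m³

3.428 × 10¹¹⁵ J/m³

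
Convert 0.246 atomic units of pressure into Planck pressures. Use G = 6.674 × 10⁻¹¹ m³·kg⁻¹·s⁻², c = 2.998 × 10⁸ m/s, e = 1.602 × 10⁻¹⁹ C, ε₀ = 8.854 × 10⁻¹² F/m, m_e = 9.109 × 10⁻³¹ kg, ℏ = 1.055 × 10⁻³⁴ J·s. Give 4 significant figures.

atomic unit of pressure: P_au = E_h/a₀³ = m_e⁴e¹⁰/((4πε₀)⁵ℏ⁸) = 2.929 × 10¹³ Pa
Planck pressure: p_P = c⁷/(ℏG²) = 4.632 × 10¹¹³ Pa
0.246 × 2.929 × 10¹³ / 4.632 × 10¹¹³ = 1.556 × 10⁻¹⁰¹

1.556 × 10⁻¹⁰¹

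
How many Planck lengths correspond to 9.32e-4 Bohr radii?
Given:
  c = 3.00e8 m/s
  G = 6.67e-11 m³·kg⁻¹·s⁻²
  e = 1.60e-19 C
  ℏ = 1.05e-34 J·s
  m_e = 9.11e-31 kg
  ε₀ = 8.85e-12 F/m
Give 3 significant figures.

3.04e21

Bohr radius: a₀ = 4πε₀ℏ²/(m_e e²) = 5.26e-11 m
Planck length: ℓ_P = √(ℏG/c³) = 1.61e-35 m
9.32e-4 × 5.26e-11 / 1.61e-35 = 3.04e21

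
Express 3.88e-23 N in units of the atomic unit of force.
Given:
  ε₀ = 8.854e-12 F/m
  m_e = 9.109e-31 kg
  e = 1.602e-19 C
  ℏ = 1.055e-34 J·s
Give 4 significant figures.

4.720e-16

atomic unit of force: F_au = E_h/a₀ = m_e²e⁶/((4πε₀)³ℏ⁴) = 8.220e-8 N.
3.88e-23 / 8.220e-8 = 4.720e-16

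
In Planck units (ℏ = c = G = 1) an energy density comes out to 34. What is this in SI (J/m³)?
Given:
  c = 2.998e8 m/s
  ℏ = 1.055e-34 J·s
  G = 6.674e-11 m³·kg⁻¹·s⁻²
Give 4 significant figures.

1.575e115 J/m³

One Planck energy density: u_P = c⁷/(ℏG²) = 4.632e113 J/m³.
34 × 4.632e113 J/m³ = 1.575e115 J/m³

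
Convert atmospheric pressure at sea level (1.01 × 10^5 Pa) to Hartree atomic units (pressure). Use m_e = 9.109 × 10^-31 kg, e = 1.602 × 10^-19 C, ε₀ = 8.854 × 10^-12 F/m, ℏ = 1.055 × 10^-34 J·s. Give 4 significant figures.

3.448 × 10^-9

atomic unit of pressure: P_au = E_h/a₀³ = m_e⁴e¹⁰/((4πε₀)⁵ℏ⁸) = 2.929 × 10^13 Pa.
1.01 × 10^5 / 2.929 × 10^13 = 3.448 × 10^-9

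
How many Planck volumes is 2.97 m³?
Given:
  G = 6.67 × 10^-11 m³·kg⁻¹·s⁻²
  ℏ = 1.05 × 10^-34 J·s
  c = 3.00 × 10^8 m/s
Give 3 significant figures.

7.11 × 10^104

Planck volume: V_P = (ℏG/c³)^(3/2) = 4.18 × 10^-105 m³.
2.97 / 4.18 × 10^-105 = 7.11 × 10^104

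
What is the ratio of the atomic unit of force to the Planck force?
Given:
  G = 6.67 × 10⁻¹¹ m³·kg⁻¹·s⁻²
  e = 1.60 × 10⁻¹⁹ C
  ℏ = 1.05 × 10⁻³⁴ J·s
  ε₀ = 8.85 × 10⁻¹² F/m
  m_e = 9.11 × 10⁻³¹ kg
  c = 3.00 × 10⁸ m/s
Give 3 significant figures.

6.86 × 10⁻⁵²

atomic unit of force: F_au = E_h/a₀ = m_e²e⁶/((4πε₀)³ℏ⁴) = 8.33 × 10⁻⁸ N
Planck force: F_P = c⁴/G = 1.21 × 10⁴⁴ N
ratio = 8.33 × 10⁻⁸ / 1.21 × 10⁴⁴ = 6.86 × 10⁻⁵²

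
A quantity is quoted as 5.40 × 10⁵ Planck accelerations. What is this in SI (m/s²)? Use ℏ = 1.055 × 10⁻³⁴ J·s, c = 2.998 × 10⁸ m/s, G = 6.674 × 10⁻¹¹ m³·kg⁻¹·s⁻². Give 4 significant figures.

One Planck acceleration: a_P = √(c⁷/(ℏG)) = 5.560 × 10⁵¹ m/s².
5.40 × 10⁵ × 5.560 × 10⁵¹ m/s² = 3.003 × 10⁵⁷ m/s²

3.003 × 10⁵⁷ m/s²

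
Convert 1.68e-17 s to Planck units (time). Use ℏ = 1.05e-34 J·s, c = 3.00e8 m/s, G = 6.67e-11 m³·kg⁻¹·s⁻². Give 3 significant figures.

3.13e26

Planck time: t_P = √(ℏG/c⁵) = 5.37e-44 s.
1.68e-17 / 5.37e-44 = 3.13e26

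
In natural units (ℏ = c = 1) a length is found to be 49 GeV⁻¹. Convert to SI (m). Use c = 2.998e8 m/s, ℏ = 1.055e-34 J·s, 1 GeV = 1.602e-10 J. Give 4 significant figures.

9.674e-15 m

A length is [E]⁻¹ in ℏ=c=1; restore one factor of ℏc.
1 GeV⁻¹ → ℏc × (1 GeV in J)⁻¹ = 1.974e-16 m.
Result: 49 × 1.974e-16 = 9.674e-15 m.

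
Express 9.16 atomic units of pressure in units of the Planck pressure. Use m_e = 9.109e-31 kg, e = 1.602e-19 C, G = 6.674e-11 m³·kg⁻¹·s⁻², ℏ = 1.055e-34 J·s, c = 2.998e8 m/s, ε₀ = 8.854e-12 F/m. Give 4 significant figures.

atomic unit of pressure: P_au = E_h/a₀³ = m_e⁴e¹⁰/((4πε₀)⁵ℏ⁸) = 2.929e13 Pa
Planck pressure: p_P = c⁷/(ℏG²) = 4.632e113 Pa
9.16 × 2.929e13 / 4.632e113 = 5.792e-100

5.792e-100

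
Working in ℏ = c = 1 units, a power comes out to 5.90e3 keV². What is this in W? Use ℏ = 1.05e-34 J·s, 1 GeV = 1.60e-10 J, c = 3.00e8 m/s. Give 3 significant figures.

Power is [E]/[T] = [E]²/ℏ.
1 GeV² → 1/ℏ × (1 GeV in J)² = 2.44e14 W.
Convert the energy scale: 5.90e3 keV² = 5.90e-9 GeV².
Result: 5.90e-9 × 2.44e14 = 1.44e6 W.

1.44e6 W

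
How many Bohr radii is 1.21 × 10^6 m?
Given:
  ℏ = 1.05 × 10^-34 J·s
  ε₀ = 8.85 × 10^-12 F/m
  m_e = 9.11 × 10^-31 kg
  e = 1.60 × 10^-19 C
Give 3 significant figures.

2.30 × 10^16

Bohr radius: a₀ = 4πε₀ℏ²/(m_e e²) = 5.26 × 10^-11 m.
1.21 × 10^6 / 5.26 × 10^-11 = 2.30 × 10^16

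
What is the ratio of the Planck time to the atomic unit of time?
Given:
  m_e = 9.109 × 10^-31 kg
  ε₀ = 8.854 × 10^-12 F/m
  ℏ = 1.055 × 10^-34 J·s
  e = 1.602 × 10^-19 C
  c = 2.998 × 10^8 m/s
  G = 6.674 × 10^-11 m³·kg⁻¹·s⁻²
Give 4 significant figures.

Planck time: t_P = √(ℏG/c⁵) = 5.392 × 10^-44 s
atomic unit of time: τ_au = (4πε₀)²ℏ³/(m_e e⁴) = 2.423 × 10^-17 s
ratio = 5.392 × 10^-44 / 2.423 × 10^-17 = 2.225 × 10^-27

2.225 × 10^-27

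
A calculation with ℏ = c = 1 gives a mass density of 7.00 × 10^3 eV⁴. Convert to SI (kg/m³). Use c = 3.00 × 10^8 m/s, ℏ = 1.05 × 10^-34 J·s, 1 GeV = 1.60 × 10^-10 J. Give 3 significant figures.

1.63 × 10^-12 kg/m³

Mass density is [E]/(c²[L]³) = [E]⁴/(ℏ³c⁵).
1 GeV⁴ → 1/(ℏ³c⁵) × (1 GeV in J)⁴ = 2.33 × 10^20 kg/m³.
Convert the energy scale: 7.00 × 10^3 eV⁴ = 7.00 × 10^-33 GeV⁴.
Result: 7.00 × 10^-33 × 2.33 × 10^20 = 1.63 × 10^-12 kg/m³.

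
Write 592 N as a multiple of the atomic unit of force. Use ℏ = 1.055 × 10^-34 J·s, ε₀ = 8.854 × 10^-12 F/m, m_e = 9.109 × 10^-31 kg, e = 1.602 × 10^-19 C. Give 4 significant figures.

7.202 × 10^9

atomic unit of force: F_au = E_h/a₀ = m_e²e⁶/((4πε₀)³ℏ⁴) = 8.220 × 10^-8 N.
592 / 8.220 × 10^-8 = 7.202 × 10^9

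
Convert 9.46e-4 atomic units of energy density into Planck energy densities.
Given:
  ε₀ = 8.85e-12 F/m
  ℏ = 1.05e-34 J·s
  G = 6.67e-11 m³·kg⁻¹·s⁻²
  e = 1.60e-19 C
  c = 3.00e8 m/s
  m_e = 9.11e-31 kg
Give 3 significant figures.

6.09e-104

atomic unit of energy density: u_au = E_h/a₀³ = m_e⁴e¹⁰/((4πε₀)⁵ℏ⁸) = 3.01e13 J/m³
Planck energy density: u_P = c⁷/(ℏG²) = 4.68e113 J/m³
9.46e-4 × 3.01e13 / 4.68e113 = 6.09e-104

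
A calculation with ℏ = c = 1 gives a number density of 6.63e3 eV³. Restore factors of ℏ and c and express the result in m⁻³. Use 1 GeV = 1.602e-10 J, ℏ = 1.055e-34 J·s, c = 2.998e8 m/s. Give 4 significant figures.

8.615e23 m⁻³

Number density is [L]⁻³ = [E]³/(ℏc)³.
1 GeV³ → 1/(ℏc)³ × (1 GeV in J)³ = 1.299e47 m⁻³.
Convert the energy scale: 6.63e3 eV³ = 6.63e-24 GeV³.
Result: 6.63e-24 × 1.299e47 = 8.615e23 m⁻³.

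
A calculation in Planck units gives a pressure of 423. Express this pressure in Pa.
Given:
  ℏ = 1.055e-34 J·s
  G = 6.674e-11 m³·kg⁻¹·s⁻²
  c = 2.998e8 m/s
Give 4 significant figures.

1.959e116 Pa

One Planck pressure: p_P = c⁷/(ℏG²) = 4.632e113 Pa.
423 × 4.632e113 Pa = 1.959e116 Pa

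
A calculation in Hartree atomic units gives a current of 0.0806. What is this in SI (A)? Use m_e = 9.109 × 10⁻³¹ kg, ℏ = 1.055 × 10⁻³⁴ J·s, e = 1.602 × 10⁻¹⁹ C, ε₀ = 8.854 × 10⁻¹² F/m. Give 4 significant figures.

5.329 × 10⁻⁴ A

One atomic unit of electric current: I_au = e E_h/ℏ = m_e e⁵/((4πε₀)²ℏ³) = 6.612 × 10⁻³ A.
0.0806 × 6.612 × 10⁻³ A = 5.329 × 10⁻⁴ A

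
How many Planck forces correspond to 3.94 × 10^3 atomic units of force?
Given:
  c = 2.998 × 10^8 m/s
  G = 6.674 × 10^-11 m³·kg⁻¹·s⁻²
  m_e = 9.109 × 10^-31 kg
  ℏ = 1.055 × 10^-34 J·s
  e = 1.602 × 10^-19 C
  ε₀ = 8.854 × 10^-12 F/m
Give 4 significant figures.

2.676 × 10^-48

atomic unit of force: F_au = E_h/a₀ = m_e²e⁶/((4πε₀)³ℏ⁴) = 8.220 × 10^-8 N
Planck force: F_P = c⁴/G = 1.210 × 10^44 N
3.94 × 10^3 × 8.220 × 10^-8 / 1.210 × 10^44 = 2.676 × 10^-48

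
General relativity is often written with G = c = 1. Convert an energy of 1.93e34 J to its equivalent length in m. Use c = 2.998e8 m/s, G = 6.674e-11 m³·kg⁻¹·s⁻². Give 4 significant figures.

Energy → length via G/c⁴.
1.93e34 J × (G/c⁴) = 1.594e-10 m

1.594e-10 m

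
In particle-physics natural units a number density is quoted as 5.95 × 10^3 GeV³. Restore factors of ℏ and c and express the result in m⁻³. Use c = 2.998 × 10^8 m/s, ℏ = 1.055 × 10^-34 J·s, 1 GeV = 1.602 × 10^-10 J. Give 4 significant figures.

Number density is [L]⁻³ = [E]³/(ℏc)³.
1 GeV³ → 1/(ℏc)³ × (1 GeV in J)³ = 1.299 × 10^47 m⁻³.
Result: 5.95 × 10^3 × 1.299 × 10^47 = 7.731 × 10^50 m⁻³.

7.731 × 10^50 m⁻³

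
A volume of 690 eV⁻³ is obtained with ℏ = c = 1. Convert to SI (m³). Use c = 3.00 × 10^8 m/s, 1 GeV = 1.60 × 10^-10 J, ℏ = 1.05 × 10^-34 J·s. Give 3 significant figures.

5.27 × 10^-18 m³

Volume is [L]³ = [E]⁻³·(ℏc)³.
1 GeV⁻³ → (ℏc)³ × (1 GeV in J)⁻³ = 7.63 × 10^-48 m³.
Convert the energy scale: 690 eV⁻³ = 6.90 × 10^29 GeV⁻³.
Result: 6.90 × 10^29 × 7.63 × 10^-48 = 5.27 × 10^-18 m³.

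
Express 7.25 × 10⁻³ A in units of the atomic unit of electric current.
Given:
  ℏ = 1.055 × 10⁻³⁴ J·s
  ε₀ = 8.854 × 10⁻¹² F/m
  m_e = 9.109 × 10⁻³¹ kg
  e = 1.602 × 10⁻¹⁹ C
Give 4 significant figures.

atomic unit of electric current: I_au = e E_h/ℏ = m_e e⁵/((4πε₀)²ℏ³) = 6.612 × 10⁻³ A.
7.25 × 10⁻³ / 6.612 × 10⁻³ = 1.097

1.097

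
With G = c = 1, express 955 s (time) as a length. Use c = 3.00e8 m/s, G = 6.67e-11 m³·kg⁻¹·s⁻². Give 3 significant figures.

2.87e11 m

Time → length via c.
955 s × (c) = 2.87e11 m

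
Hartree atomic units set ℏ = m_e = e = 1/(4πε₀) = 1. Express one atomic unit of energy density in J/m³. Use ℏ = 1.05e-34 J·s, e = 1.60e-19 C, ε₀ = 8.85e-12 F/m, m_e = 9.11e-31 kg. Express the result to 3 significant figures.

Dimensional analysis gives u_au = E_h/a₀³ = m_e⁴e¹⁰/((4πε₀)⁵ℏ⁸).
E_h = 4.38e-18 J
a₀ = 5.26e-11 m
E_h/a₀³ = 3.01e13 J/m³

3.01e13 J/m³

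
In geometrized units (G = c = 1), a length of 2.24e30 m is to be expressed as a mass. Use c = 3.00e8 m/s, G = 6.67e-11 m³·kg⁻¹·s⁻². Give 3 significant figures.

3.02e57 kg

Length → mass via c²/G.
2.24e30 m × (c²/G) = 3.02e57 kg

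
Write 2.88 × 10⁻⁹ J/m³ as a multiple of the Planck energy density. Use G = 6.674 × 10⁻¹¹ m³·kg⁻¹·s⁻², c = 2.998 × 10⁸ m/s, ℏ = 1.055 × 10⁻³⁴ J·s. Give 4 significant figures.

6.217 × 10⁻¹²³

Planck energy density: u_P = c⁷/(ℏG²) = 4.632 × 10¹¹³ J/m³.
2.88 × 10⁻⁹ / 4.632 × 10¹¹³ = 6.217 × 10⁻¹²³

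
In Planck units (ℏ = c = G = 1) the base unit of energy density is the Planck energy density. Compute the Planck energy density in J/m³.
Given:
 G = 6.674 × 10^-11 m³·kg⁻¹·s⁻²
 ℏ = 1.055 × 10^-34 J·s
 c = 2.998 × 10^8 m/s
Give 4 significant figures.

u_P = c⁷/(ℏG²)
  = 2.177 × 10^59 / 4.699 × 10^-55
  = 4.632 × 10^113 J/m³

4.632 × 10^113 J/m³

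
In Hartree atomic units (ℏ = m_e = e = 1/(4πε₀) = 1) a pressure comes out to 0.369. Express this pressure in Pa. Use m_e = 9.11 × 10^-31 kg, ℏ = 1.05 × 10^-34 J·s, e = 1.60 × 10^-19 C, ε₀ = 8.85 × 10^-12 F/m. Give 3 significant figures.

1.11 × 10^13 Pa

One atomic unit of pressure: P_au = E_h/a₀³ = m_e⁴e¹⁰/((4πε₀)⁵ℏ⁸) = 3.01 × 10^13 Pa.
0.369 × 3.01 × 10^13 Pa = 1.11 × 10^13 Pa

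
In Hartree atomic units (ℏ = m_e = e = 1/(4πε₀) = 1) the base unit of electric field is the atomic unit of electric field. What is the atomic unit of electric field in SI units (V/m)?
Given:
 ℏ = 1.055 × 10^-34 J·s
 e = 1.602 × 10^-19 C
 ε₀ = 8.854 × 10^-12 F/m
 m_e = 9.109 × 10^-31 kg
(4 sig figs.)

E_au = E_h/(e a₀) = m_e²e⁵/((4πε₀)³ℏ⁴)
E_h = 4.354 × 10^-18 J
a₀ = 5.297 × 10^-11 m
E_h/(e·a₀) = 5.131 × 10^11 V/m

5.131 × 10^11 V/m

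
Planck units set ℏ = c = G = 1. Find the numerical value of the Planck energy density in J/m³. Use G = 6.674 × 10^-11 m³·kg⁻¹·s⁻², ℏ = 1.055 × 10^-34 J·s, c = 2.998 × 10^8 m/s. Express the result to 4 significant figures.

4.632 × 10^113 J/m³

From ℏ = c = G = 1 the energy density scale is u_P = c⁷/(ℏG²).
  = 2.177 × 10^59 / 4.699 × 10^-55
  = 4.632 × 10^113 J/m³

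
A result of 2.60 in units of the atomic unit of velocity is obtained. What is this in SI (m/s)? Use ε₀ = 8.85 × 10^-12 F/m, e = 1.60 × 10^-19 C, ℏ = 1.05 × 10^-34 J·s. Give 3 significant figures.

One atomic unit of velocity: v_au = e²/(4πε₀ℏ) = 2.19 × 10^6 m/s.
2.60 × 2.19 × 10^6 m/s = 5.70 × 10^6 m/s

5.70 × 10^6 m/s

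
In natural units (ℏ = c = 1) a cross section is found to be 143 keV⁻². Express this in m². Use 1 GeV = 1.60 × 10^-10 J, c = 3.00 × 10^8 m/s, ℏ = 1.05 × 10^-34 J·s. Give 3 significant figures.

5.54 × 10^-18 m²

Area is [L]² = [E]⁻²·(ℏc)²; restore (ℏc)².
1 GeV⁻² → (ℏc)² × (1 GeV in J)⁻² = 3.88 × 10^-32 m².
Convert the energy scale: 143 keV⁻² = 1.43 × 10^14 GeV⁻².
Result: 1.43 × 10^14 × 3.88 × 10^-32 = 5.54 × 10^-18 m².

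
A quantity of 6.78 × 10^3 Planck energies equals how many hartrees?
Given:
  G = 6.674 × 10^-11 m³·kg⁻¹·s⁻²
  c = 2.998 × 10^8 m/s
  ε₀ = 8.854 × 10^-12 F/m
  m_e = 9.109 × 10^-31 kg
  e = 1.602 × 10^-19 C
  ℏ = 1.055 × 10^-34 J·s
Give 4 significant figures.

3.047 × 10^30

Planck energy: E_P = √(ℏc⁵/G) = 1.957 × 10^9 J
hartree: E_h = m_e e⁴/(4πε₀ℏ)² = 4.354 × 10^-18 J
6.78 × 10^3 × 1.957 × 10^9 / 4.354 × 10^-18 = 3.047 × 10^30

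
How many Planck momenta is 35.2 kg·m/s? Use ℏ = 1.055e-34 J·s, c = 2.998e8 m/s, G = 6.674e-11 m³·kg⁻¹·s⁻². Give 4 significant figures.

Planck momentum: p_P = √(ℏc³/G) = 6.527 kg·m/s.
35.2 / 6.527 = 5.393

5.393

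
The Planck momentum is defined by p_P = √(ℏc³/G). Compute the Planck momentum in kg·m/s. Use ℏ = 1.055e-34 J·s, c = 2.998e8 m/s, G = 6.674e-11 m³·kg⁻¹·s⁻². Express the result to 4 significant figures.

p_P = √(ℏc³/G)
  = √(42.60)
  = 6.527 kg·m/s

6.527 kg·m/s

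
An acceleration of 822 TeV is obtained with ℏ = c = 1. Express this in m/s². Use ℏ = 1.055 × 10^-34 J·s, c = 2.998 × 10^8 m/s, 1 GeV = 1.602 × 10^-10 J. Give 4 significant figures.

3.742 × 10^38 m/s²

Acceleration is [L]/[T]² = c·[E]/ℏ.
1 GeV → c/ℏ × (1 GeV in J) = 4.552 × 10^32 m/s².
Convert the energy scale: 822 TeV = 8.22 × 10^5 GeV.
Result: 8.22 × 10^5 × 4.552 × 10^32 = 3.742 × 10^38 m/s².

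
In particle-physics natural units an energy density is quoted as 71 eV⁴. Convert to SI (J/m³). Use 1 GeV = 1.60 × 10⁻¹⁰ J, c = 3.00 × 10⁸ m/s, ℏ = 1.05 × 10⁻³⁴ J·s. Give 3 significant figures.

[E]/[L]³ = [E]⁴/(ℏc)³; restore (ℏc)⁻³.
1 GeV⁴ → 1/(ℏc)³ × (1 GeV in J)⁴ = 2.10 × 10³⁷ J/m³.
Convert the energy scale: 71 eV⁴ = 7.10 × 10⁻³⁵ GeV⁴.
Result: 7.10 × 10⁻³⁵ × 2.10 × 10³⁷ = 1.49 × 10³ J/m³.

1.49 × 10³ J/m³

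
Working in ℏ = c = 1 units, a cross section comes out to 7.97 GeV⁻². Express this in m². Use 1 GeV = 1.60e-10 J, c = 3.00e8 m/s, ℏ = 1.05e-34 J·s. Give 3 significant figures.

Area is [L]² = [E]⁻²·(ℏc)²; restore (ℏc)².
1 GeV⁻² → (ℏc)² × (1 GeV in J)⁻² = 3.88e-32 m².
Result: 7.97 × 3.88e-32 = 3.09e-31 m².

3.09e-31 m²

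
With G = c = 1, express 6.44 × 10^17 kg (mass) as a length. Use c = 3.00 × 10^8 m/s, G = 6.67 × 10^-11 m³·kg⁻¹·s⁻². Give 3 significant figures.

4.77 × 10^-10 m

In G = c = 1 units mass has dimensions of length; the conversion factor is G/c².
6.44 × 10^17 kg × (G/c²) = 4.77 × 10^-10 m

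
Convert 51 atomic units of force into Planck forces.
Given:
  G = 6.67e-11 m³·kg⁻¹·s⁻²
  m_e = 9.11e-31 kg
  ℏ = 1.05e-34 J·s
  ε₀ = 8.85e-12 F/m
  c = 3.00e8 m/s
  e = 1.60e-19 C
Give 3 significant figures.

3.50e-50

atomic unit of force: F_au = E_h/a₀ = m_e²e⁶/((4πε₀)³ℏ⁴) = 8.33e-8 N
Planck force: F_P = c⁴/G = 1.21e44 N
51 × 8.33e-8 / 1.21e44 = 3.50e-50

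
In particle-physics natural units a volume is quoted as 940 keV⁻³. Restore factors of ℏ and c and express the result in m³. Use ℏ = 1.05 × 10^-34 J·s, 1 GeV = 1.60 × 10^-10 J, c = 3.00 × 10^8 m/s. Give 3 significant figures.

Volume is [L]³ = [E]⁻³·(ℏc)³.
1 GeV⁻³ → (ℏc)³ × (1 GeV in J)⁻³ = 7.63 × 10^-48 m³.
Convert the energy scale: 940 keV⁻³ = 9.40 × 10^20 GeV⁻³.
Result: 9.40 × 10^20 × 7.63 × 10^-48 = 7.17 × 10^-27 m³.

7.17 × 10^-27 m³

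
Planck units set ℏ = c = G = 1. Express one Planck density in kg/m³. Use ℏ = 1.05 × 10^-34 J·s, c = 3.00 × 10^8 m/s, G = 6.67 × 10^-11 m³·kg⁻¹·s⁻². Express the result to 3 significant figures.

Dimensional analysis gives ρ_P = c⁵/(ℏG²).
  = 2.43 × 10^42 / 4.67 × 10^-55
  = 5.20 × 10^96 kg/m³

5.20 × 10^96 kg/m³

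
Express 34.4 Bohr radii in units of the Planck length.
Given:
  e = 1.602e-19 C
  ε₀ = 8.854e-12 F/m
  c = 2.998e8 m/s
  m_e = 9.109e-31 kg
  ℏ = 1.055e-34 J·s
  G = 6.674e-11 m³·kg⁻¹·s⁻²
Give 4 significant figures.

1.127e26

Bohr radius: a₀ = 4πε₀ℏ²/(m_e e²) = 5.297e-11 m
Planck length: ℓ_P = √(ℏG/c³) = 1.616e-35 m
34.4 × 5.297e-11 / 1.616e-35 = 1.127e26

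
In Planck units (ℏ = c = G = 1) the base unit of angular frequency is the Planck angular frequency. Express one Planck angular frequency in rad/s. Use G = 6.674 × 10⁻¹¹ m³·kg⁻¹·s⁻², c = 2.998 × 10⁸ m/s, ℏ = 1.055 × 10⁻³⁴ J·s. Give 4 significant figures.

1.855 × 10⁴³ rad/s

ω_P = √(c⁵/(ℏG))
  = √(3.440 × 10⁸⁶)
  = 1.855 × 10⁴³ rad/s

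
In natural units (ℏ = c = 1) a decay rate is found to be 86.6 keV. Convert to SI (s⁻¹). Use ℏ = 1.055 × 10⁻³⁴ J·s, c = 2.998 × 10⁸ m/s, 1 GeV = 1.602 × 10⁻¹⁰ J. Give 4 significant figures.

1.315 × 10²⁰ s⁻¹

A rate is [E]/ℏ; divide by ℏ.
1 GeV → 1/ℏ × (1 GeV in J) = 1.518 × 10²⁴ s⁻¹.
Convert the energy scale: 86.6 keV = 8.66 × 10⁻⁵ GeV.
Result: 8.66 × 10⁻⁵ × 1.518 × 10²⁴ = 1.315 × 10²⁰ s⁻¹.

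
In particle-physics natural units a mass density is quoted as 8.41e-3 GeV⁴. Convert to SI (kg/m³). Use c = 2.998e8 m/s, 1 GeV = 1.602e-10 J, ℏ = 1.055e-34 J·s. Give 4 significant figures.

1.948e18 kg/m³

Mass density is [E]/(c²[L]³) = [E]⁴/(ℏ³c⁵).
1 GeV⁴ → 1/(ℏ³c⁵) × (1 GeV in J)⁴ = 2.316e20 kg/m³.
Result: 8.41e-3 × 2.316e20 = 1.948e18 kg/m³.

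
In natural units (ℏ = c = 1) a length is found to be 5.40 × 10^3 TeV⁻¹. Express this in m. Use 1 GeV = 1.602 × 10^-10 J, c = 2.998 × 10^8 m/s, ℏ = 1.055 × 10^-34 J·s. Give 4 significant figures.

A length is [E]⁻¹ in ℏ=c=1; restore one factor of ℏc.
1 GeV⁻¹ → ℏc × (1 GeV in J)⁻¹ = 1.974 × 10^-16 m.
Convert the energy scale: 5.40 × 10^3 TeV⁻¹ = 5.40 GeV⁻¹.
Result: 5.40 × 1.974 × 10^-16 = 1.066 × 10^-15 m.

1.066 × 10^-15 m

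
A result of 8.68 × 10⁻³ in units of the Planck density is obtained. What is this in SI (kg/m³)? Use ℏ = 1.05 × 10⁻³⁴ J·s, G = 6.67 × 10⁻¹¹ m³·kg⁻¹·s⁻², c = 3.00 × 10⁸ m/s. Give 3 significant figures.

4.52 × 10⁹⁴ kg/m³

One Planck density: ρ_P = c⁵/(ℏG²) = 5.20 × 10⁹⁶ kg/m³.
8.68 × 10⁻³ × 5.20 × 10⁹⁶ kg/m³ = 4.52 × 10⁹⁴ kg/m³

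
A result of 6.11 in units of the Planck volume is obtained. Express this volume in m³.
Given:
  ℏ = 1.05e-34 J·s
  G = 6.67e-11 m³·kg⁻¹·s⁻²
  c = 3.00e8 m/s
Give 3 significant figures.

2.55e-104 m³

One Planck volume: V_P = (ℏG/c³)^(3/2) = 4.18e-105 m³.
6.11 × 4.18e-105 m³ = 2.55e-104 m³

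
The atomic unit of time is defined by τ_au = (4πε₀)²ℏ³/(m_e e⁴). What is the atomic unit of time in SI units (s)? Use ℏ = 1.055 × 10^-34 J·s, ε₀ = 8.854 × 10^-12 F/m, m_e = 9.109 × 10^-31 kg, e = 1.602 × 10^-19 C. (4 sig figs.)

τ_au = (4πε₀)²ℏ³/(m_e e⁴)
E_h = 4.354 × 10^-18 J
ℏ/E_h = 2.423 × 10^-17 s

2.423 × 10^-17 s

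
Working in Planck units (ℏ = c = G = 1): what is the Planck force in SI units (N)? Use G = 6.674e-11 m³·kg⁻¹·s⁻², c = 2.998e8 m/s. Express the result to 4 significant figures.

Dimensional analysis gives F_P = c⁴/G.
  = 8.078e33 / 6.674e-11
  = 1.210e44 N

1.210e44 N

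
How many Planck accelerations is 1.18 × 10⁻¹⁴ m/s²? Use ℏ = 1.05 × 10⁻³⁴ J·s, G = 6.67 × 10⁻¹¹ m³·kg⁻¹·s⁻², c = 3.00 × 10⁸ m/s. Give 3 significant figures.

Planck acceleration: a_P = √(c⁷/(ℏG)) = 5.59 × 10⁵¹ m/s².
1.18 × 10⁻¹⁴ / 5.59 × 10⁵¹ = 2.11 × 10⁻⁶⁶

2.11 × 10⁻⁶⁶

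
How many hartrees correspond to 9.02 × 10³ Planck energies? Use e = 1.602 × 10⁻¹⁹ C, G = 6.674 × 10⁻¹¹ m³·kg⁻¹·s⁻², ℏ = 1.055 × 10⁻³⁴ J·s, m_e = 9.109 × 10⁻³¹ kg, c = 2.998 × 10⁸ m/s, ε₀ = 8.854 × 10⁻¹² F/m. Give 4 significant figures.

Planck energy: E_P = √(ℏc⁵/G) = 1.957 × 10⁹ J
hartree: E_h = m_e e⁴/(4πε₀ℏ)² = 4.354 × 10⁻¹⁸ J
9.02 × 10³ × 1.957 × 10⁹ / 4.354 × 10⁻¹⁸ = 4.053 × 10³⁰

4.053 × 10³⁰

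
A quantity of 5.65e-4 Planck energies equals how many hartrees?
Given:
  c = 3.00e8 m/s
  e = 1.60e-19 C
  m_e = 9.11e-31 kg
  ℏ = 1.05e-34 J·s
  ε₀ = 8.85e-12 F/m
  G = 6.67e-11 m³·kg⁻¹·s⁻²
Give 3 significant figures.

2.52e23

Planck energy: E_P = √(ℏc⁵/G) = 1.96e9 J
hartree: E_h = m_e e⁴/(4πε₀ℏ)² = 4.38e-18 J
5.65e-4 × 1.96e9 / 4.38e-18 = 2.52e23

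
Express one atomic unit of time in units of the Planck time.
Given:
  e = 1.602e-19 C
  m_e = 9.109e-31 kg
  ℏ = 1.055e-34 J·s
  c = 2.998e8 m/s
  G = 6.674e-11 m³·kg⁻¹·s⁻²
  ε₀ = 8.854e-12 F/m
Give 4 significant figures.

atomic unit of time: τ_au = (4πε₀)²ℏ³/(m_e e⁴) = 2.423e-17 s
Planck time: t_P = √(ℏG/c⁵) = 5.392e-44 s
ratio = 2.423e-17 / 5.392e-44 = 4.494e26

4.494e26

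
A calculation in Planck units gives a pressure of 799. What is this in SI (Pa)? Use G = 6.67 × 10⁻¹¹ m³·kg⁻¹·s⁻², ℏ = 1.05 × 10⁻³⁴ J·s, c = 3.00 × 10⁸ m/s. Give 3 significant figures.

3.74 × 10¹¹⁶ Pa

One Planck pressure: p_P = c⁷/(ℏG²) = 4.68 × 10¹¹³ Pa.
799 × 4.68 × 10¹¹³ Pa = 3.74 × 10¹¹⁶ Pa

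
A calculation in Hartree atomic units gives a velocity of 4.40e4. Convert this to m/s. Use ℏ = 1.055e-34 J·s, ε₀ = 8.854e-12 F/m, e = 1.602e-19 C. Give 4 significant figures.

One atomic unit of velocity: v_au = e²/(4πε₀ℏ) = 2.186e6 m/s.
4.40e4 × 2.186e6 m/s = 9.620e10 m/s

9.620e10 m/s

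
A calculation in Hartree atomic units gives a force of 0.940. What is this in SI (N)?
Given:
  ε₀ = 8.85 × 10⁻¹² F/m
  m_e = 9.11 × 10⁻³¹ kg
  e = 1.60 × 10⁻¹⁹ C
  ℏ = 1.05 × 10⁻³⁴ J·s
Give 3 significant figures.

One atomic unit of force: F_au = E_h/a₀ = m_e²e⁶/((4πε₀)³ℏ⁴) = 8.33 × 10⁻⁸ N.
0.940 × 8.33 × 10⁻⁸ N = 7.83 × 10⁻⁸ N

7.83 × 10⁻⁸ N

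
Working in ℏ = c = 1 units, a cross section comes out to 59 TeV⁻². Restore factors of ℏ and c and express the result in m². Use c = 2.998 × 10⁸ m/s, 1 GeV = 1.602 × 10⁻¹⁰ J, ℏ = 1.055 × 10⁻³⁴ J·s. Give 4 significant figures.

2.300 × 10⁻³⁶ m²

Area is [L]² = [E]⁻²·(ℏc)²; restore (ℏc)².
1 GeV⁻² → (ℏc)² × (1 GeV in J)⁻² = 3.898 × 10⁻³² m².
Convert the energy scale: 59 TeV⁻² = 5.90 × 10⁻⁵ GeV⁻².
Result: 5.90 × 10⁻⁵ × 3.898 × 10⁻³² = 2.300 × 10⁻³⁶ m².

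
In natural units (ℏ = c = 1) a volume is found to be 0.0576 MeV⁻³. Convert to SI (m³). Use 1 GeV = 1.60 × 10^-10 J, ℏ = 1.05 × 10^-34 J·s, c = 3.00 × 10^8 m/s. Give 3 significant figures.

Volume is [L]³ = [E]⁻³·(ℏc)³.
1 GeV⁻³ → (ℏc)³ × (1 GeV in J)⁻³ = 7.63 × 10^-48 m³.
Convert the energy scale: 0.0576 MeV⁻³ = 5.76 × 10^7 GeV⁻³.
Result: 5.76 × 10^7 × 7.63 × 10^-48 = 4.40 × 10^-40 m³.

4.40 × 10^-40 m³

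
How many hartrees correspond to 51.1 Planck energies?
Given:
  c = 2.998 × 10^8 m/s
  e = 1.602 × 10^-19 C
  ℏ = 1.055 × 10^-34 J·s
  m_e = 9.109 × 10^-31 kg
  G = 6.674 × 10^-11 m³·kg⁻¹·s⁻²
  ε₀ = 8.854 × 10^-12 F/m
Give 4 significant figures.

Planck energy: E_P = √(ℏc⁵/G) = 1.957 × 10^9 J
hartree: E_h = m_e e⁴/(4πε₀ℏ)² = 4.354 × 10^-18 J
51.1 × 1.957 × 10^9 / 4.354 × 10^-18 = 2.296 × 10^28

2.296 × 10^28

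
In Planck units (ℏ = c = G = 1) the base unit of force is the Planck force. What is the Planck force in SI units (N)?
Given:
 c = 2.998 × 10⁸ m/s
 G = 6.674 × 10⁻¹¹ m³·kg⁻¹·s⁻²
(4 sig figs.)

1.210 × 10⁴⁴ N

F_P = c⁴/G
  = 8.078 × 10³³ / 6.674 × 10⁻¹¹
  = 1.210 × 10⁴⁴ N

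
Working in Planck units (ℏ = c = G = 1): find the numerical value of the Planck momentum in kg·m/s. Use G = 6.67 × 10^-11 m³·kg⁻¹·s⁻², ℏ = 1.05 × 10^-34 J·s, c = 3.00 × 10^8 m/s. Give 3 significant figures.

Dimensional analysis gives p_P = √(ℏc³/G).
  = √(42.5)
  = 6.52 kg·m/s

6.52 kg·m/s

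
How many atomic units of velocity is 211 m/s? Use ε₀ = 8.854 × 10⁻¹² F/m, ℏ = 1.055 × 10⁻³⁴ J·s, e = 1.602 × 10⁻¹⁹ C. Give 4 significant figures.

9.651 × 10⁻⁵

atomic unit of velocity: v_au = e²/(4πε₀ℏ) = 2.186 × 10⁶ m/s.
211 / 2.186 × 10⁶ = 9.651 × 10⁻⁵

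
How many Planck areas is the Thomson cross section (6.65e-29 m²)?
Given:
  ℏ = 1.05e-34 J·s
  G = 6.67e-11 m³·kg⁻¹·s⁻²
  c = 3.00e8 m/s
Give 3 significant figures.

2.56e41

Planck area: A_P = ℏG/c³ = 2.59e-70 m².
6.65e-29 / 2.59e-70 = 2.56e41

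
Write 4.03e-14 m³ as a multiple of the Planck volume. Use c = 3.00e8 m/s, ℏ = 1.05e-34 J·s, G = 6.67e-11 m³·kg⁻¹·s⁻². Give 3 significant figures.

Planck volume: V_P = (ℏG/c³)^(3/2) = 4.18e-105 m³.
4.03e-14 / 4.18e-105 = 9.65e90

9.65e90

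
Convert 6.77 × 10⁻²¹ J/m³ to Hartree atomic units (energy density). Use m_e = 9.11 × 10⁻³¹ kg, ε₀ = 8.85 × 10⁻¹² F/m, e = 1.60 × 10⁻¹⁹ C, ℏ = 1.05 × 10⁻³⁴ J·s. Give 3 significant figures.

2.25 × 10⁻³⁴

atomic unit of energy density: u_au = E_h/a₀³ = m_e⁴e¹⁰/((4πε₀)⁵ℏ⁸) = 3.01 × 10¹³ J/m³.
6.77 × 10⁻²¹ / 3.01 × 10¹³ = 2.25 × 10⁻³⁴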